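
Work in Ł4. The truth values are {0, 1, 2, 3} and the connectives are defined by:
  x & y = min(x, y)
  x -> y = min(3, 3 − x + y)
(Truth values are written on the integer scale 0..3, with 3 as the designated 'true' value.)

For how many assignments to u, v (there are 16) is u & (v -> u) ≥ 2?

u = 0, v = 0 ↦ 0  <
u = 0, v = 1 ↦ 0  <
u = 0, v = 2 ↦ 0  <
u = 0, v = 3 ↦ 0  <
u = 1, v = 0 ↦ 1  <
u = 1, v = 1 ↦ 1  <
u = 1, v = 2 ↦ 1  <
u = 1, v = 3 ↦ 1  <
u = 2, v = 0 ↦ 2  ≥
u = 2, v = 1 ↦ 2  ≥
u = 2, v = 2 ↦ 2  ≥
u = 2, v = 3 ↦ 2  ≥
u = 3, v = 0 ↦ 3  ≥
u = 3, v = 1 ↦ 3  ≥
u = 3, v = 2 ↦ 3  ≥
u = 3, v = 3 ↦ 3  ≥
So 8 of the 16 assignments meet the threshold.

8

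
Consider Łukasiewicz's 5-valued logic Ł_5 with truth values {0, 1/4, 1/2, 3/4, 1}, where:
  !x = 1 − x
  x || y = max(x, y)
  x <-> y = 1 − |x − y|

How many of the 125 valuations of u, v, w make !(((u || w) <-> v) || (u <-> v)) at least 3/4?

value 1: 6 assignments (counts)
value 3/4: 14 assignments (counts)
value 1/2: 25 assignments
value 1/4: 45 assignments
value 0: 35 assignments
So 20 of the 125 assignments meet the threshold.

20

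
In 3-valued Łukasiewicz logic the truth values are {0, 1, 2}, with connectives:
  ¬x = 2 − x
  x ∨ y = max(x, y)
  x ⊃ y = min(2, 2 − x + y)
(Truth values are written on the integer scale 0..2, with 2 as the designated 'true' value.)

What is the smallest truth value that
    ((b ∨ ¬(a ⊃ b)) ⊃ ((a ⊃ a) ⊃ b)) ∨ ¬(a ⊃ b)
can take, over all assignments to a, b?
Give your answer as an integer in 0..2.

Take a = 1, b = 0:
a ⊃ b = 1 ⊃ 0 = 1
¬(a ⊃ b) = ¬1 = 1
b ∨ ¬(a ⊃ b) = 0 ∨ 1 = 1
a ⊃ a = 1 ⊃ 1 = 2
(a ⊃ a) ⊃ b = 2 ⊃ 0 = 0
(b ∨ ¬(a ⊃ b)) ⊃ ((a ⊃ a) ⊃ b) = 1 ⊃ 0 = 1
a ⊃ b = 1 ⊃ 0 = 1
¬(a ⊃ b) = ¬1 = 1
((b ∨ ¬(a ⊃ b)) ⊃ ((a ⊃ a) ⊃ b)) ∨ ¬(a ⊃ b) = 1 ∨ 1 = 1
No assignment yields a value below 1, so this is the minimum.

1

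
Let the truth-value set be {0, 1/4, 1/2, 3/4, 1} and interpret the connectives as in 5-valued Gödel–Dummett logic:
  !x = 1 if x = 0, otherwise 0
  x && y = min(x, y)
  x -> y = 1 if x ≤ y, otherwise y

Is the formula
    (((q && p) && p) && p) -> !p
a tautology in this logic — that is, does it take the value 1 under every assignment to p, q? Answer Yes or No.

Counterexample: take p = 1/4, q = 1/4.
q && p = 1/4 && 1/4 = 1/4
(q && p) && p = 1/4 && 1/4 = 1/4
((q && p) && p) && p = 1/4 && 1/4 = 1/4
!p = !1/4 = 0
(((q && p) && p) && p) -> !p = 1/4 -> 0 = 0
This gives 0 ≠ 1.

No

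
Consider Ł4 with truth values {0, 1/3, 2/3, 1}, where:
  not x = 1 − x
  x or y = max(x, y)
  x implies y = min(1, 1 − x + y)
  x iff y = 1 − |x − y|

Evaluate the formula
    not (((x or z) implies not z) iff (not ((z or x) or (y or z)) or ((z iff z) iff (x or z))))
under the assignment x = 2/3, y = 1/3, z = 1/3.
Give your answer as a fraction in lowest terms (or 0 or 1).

1/3

x or z = 2/3 or 1/3 = 2/3
not z = not 1/3 = 2/3
(x or z) implies not z = 2/3 implies 2/3 = 1
z or x = 1/3 or 2/3 = 2/3
y or z = 1/3 or 1/3 = 1/3
(z or x) or (y or z) = 2/3 or 1/3 = 2/3
not ((z or x) or (y or z)) = not 2/3 = 1/3
z iff z = 1/3 iff 1/3 = 1
x or z = 2/3 or 1/3 = 2/3
(z iff z) iff (x or z) = 1 iff 2/3 = 2/3
not ((z or x) or (y or z)) or ((z iff z) iff (x or z)) = 1/3 or 2/3 = 2/3
((x or z) implies not z) iff (not ((z or x) or (y or z)) or ((z iff z) iff (x or z))) = 1 iff 2/3 = 2/3
not (((x or z) implies not z) iff (not ((z or x) or (y or z)) or ((z iff z) iff (x or z)))) = not 2/3 = 1/3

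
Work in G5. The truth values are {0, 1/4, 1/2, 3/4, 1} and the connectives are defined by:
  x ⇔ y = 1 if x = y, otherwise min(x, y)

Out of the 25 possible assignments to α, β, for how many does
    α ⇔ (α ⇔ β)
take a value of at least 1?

11

value 1: 11 assignments (counts)
value 3/4: 2 assignments
value 1/2: 3 assignments
value 1/4: 4 assignments
value 0: 5 assignments
So 11 of the 25 assignments meet the threshold.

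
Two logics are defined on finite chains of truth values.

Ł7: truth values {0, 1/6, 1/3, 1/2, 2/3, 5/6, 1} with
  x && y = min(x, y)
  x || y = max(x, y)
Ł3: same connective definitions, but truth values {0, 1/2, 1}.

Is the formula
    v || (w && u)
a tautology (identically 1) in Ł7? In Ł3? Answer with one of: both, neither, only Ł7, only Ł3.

neither

In Ł7: at u = 0, v = 0, w = 0 the value is 0 — not a tautology.
In Ł3: at u = 0, v = 0, w = 0 the value is 0 — not a tautology.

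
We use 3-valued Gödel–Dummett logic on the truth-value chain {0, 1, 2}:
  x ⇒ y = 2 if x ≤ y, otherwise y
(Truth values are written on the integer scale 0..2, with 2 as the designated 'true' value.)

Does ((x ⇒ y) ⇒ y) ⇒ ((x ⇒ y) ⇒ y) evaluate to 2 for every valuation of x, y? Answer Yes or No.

x = 0, y = 0 ↦ 2
x = 0, y = 1 ↦ 2
x = 0, y = 2 ↦ 2
x = 1, y = 0 ↦ 2
x = 1, y = 1 ↦ 2
x = 1, y = 2 ↦ 2
x = 2, y = 0 ↦ 2
x = 2, y = 1 ↦ 2
x = 2, y = 2 ↦ 2
Every assignment gives a value ≥ 2.

Yes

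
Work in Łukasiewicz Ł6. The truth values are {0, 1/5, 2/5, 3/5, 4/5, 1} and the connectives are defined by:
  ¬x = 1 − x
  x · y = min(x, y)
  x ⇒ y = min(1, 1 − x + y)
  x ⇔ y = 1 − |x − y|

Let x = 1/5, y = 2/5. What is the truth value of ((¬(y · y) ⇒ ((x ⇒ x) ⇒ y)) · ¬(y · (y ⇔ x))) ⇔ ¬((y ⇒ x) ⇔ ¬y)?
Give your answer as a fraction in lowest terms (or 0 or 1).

y · y = 2/5 · 2/5 = 2/5
¬(y · y) = ¬2/5 = 3/5
x ⇒ x = 1/5 ⇒ 1/5 = 1
(x ⇒ x) ⇒ y = 1 ⇒ 2/5 = 2/5
¬(y · y) ⇒ ((x ⇒ x) ⇒ y) = 3/5 ⇒ 2/5 = 4/5
y ⇔ x = 2/5 ⇔ 1/5 = 4/5
y · (y ⇔ x) = 2/5 · 4/5 = 2/5
¬(y · (y ⇔ x)) = ¬2/5 = 3/5
(¬(y · y) ⇒ ((x ⇒ x) ⇒ y)) · ¬(y · (y ⇔ x)) = 4/5 · 3/5 = 3/5
y ⇒ x = 2/5 ⇒ 1/5 = 4/5
¬y = ¬2/5 = 3/5
(y ⇒ x) ⇔ ¬y = 4/5 ⇔ 3/5 = 4/5
¬((y ⇒ x) ⇔ ¬y) = ¬4/5 = 1/5
((¬(y · y) ⇒ ((x ⇒ x) ⇒ y)) · ¬(y · (y ⇔ x))) ⇔ ¬((y ⇒ x) ⇔ ¬y) = 3/5 ⇔ 1/5 = 3/5

3/5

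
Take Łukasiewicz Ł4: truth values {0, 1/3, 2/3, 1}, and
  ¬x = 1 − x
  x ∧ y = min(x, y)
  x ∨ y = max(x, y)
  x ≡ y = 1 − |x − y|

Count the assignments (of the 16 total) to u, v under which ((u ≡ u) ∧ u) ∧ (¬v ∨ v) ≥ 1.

2

u = 0, v = 0 ↦ 0  <
u = 0, v = 1/3 ↦ 0  <
u = 0, v = 2/3 ↦ 0  <
u = 0, v = 1 ↦ 0  <
u = 1/3, v = 0 ↦ 1/3  <
u = 1/3, v = 1/3 ↦ 1/3  <
u = 1/3, v = 2/3 ↦ 1/3  <
u = 1/3, v = 1 ↦ 1/3  <
u = 2/3, v = 0 ↦ 2/3  <
u = 2/3, v = 1/3 ↦ 2/3  <
u = 2/3, v = 2/3 ↦ 2/3  <
u = 2/3, v = 1 ↦ 2/3  <
u = 1, v = 0 ↦ 1  ≥
u = 1, v = 1/3 ↦ 2/3  <
u = 1, v = 2/3 ↦ 2/3  <
u = 1, v = 1 ↦ 1  ≥
So 2 of the 16 assignments meet the threshold.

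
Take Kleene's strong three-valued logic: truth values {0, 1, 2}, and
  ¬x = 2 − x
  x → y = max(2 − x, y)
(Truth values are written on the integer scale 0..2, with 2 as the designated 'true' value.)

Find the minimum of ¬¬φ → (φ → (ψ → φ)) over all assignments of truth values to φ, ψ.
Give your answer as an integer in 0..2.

Take φ = 1, ψ = 1:
¬φ = ¬1 = 1
¬¬φ = ¬1 = 1
ψ → φ = 1 → 1 = 1
φ → (ψ → φ) = 1 → 1 = 1
¬¬φ → (φ → (ψ → φ)) = 1 → 1 = 1
No assignment yields a value below 1, so this is the minimum.

1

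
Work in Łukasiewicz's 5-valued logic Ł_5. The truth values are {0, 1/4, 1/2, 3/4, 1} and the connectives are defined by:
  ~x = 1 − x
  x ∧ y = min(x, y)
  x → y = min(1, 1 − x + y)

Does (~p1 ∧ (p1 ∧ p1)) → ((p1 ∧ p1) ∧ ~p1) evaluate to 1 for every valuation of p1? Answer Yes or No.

Yes

p1 = 0 ↦ 1
p1 = 1/4 ↦ 1
p1 = 1/2 ↦ 1
p1 = 3/4 ↦ 1
p1 = 1 ↦ 1
Every assignment gives a value ≥ 1.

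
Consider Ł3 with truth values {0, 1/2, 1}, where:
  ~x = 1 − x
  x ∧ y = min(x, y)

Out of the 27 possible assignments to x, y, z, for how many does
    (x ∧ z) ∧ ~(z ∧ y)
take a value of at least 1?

1

value 1: 1 assignment (counts)
value 1/2: 9 assignments
value 0: 17 assignments
So 1 of the 27 assignments meets the threshold.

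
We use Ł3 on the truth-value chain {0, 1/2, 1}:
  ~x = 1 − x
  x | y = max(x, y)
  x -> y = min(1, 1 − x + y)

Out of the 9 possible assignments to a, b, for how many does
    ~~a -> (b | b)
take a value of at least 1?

6

a = 0, b = 0 ↦ 1  ≥
a = 0, b = 1/2 ↦ 1  ≥
a = 0, b = 1 ↦ 1  ≥
a = 1/2, b = 0 ↦ 1/2  <
a = 1/2, b = 1/2 ↦ 1  ≥
a = 1/2, b = 1 ↦ 1  ≥
a = 1, b = 0 ↦ 0  <
a = 1, b = 1/2 ↦ 1/2  <
a = 1, b = 1 ↦ 1  ≥
So 6 of the 9 assignments meet the threshold.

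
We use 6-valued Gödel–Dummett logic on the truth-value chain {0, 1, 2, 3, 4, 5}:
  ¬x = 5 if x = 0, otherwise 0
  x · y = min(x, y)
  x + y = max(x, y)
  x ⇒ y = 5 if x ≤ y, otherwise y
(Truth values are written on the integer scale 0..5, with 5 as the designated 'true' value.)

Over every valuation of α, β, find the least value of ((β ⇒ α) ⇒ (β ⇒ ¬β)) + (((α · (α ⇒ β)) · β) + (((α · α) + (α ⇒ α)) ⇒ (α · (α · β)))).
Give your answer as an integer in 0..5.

Take α = 1, β = 1:
β ⇒ α = 1 ⇒ 1 = 5
¬β = ¬1 = 0
β ⇒ ¬β = 1 ⇒ 0 = 0
(β ⇒ α) ⇒ (β ⇒ ¬β) = 5 ⇒ 0 = 0
α ⇒ β = 1 ⇒ 1 = 5
α · (α ⇒ β) = 1 · 5 = 1
(α · (α ⇒ β)) · β = 1 · 1 = 1
α · α = 1 · 1 = 1
α ⇒ α = 1 ⇒ 1 = 5
(α · α) + (α ⇒ α) = 1 + 5 = 5
α · β = 1 · 1 = 1
α · (α · β) = 1 · 1 = 1
((α · α) + (α ⇒ α)) ⇒ (α · (α · β)) = 5 ⇒ 1 = 1
((α · (α ⇒ β)) · β) + (((α · α) + (α ⇒ α)) ⇒ (α · (α · β))) = 1 + 1 = 1
((β ⇒ α) ⇒ (β ⇒ ¬β)) + (((α · (α ⇒ β)) · β) + (((α · α) + (α ⇒ α)) ⇒ (α · (α · β)))) = 0 + 1 = 1
No assignment yields a value below 1, so this is the minimum.

1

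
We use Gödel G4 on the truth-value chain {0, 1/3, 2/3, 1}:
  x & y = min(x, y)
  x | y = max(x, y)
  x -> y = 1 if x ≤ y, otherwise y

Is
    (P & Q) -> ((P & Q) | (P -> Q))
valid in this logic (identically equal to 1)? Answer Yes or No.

Yes

P = 0, Q = 0 ↦ 1
P = 0, Q = 1/3 ↦ 1
P = 0, Q = 2/3 ↦ 1
P = 0, Q = 1 ↦ 1
P = 1/3, Q = 0 ↦ 1
P = 1/3, Q = 1/3 ↦ 1
P = 1/3, Q = 2/3 ↦ 1
P = 1/3, Q = 1 ↦ 1
P = 2/3, Q = 0 ↦ 1
P = 2/3, Q = 1/3 ↦ 1
P = 2/3, Q = 2/3 ↦ 1
P = 2/3, Q = 1 ↦ 1
P = 1, Q = 0 ↦ 1
P = 1, Q = 1/3 ↦ 1
P = 1, Q = 2/3 ↦ 1
P = 1, Q = 1 ↦ 1
Every assignment gives a value ≥ 1.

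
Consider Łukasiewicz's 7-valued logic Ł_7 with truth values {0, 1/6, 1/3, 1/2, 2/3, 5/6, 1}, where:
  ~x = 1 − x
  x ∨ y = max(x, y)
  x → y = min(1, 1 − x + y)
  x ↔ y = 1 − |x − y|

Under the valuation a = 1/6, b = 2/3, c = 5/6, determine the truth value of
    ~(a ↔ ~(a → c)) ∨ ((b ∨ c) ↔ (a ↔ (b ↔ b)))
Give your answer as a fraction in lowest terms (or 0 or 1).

a → c = 1/6 → 5/6 = 1
~(a → c) = ~1 = 0
a ↔ ~(a → c) = 1/6 ↔ 0 = 5/6
~(a ↔ ~(a → c)) = ~5/6 = 1/6
b ∨ c = 2/3 ∨ 5/6 = 5/6
b ↔ b = 2/3 ↔ 2/3 = 1
a ↔ (b ↔ b) = 1/6 ↔ 1 = 1/6
(b ∨ c) ↔ (a ↔ (b ↔ b)) = 5/6 ↔ 1/6 = 1/3
~(a ↔ ~(a → c)) ∨ ((b ∨ c) ↔ (a ↔ (b ↔ b))) = 1/6 ∨ 1/3 = 1/3

1/3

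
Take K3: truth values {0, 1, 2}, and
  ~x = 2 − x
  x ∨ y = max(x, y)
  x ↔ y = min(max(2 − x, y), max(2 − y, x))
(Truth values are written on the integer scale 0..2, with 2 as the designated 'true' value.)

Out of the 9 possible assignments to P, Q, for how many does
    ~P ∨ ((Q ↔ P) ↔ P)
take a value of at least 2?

P = 0, Q = 0 ↦ 2  ≥
P = 0, Q = 1 ↦ 2  ≥
P = 0, Q = 2 ↦ 2  ≥
P = 1, Q = 0 ↦ 1  <
P = 1, Q = 1 ↦ 1  <
P = 1, Q = 2 ↦ 1  <
P = 2, Q = 0 ↦ 0  <
P = 2, Q = 1 ↦ 1  <
P = 2, Q = 2 ↦ 2  ≥
So 4 of the 9 assignments meet the threshold.

4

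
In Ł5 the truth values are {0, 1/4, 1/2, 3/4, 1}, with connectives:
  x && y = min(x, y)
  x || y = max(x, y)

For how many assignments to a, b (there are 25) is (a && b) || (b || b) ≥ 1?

5

value 1: 5 assignments (counts)
value 3/4: 5 assignments
value 1/2: 5 assignments
value 1/4: 5 assignments
value 0: 5 assignments
So 5 of the 25 assignments meet the threshold.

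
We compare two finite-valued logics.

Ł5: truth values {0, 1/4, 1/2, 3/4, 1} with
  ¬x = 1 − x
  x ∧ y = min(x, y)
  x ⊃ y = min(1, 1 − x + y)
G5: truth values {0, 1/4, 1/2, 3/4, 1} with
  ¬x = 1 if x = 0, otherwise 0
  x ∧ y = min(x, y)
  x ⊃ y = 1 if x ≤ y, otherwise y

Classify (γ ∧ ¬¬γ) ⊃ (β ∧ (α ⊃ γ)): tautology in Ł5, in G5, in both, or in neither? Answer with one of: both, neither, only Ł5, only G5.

In Ł5: at α = 0, β = 0, γ = 1/4 the value is 3/4 — not a tautology.
In G5: at α = 0, β = 0, γ = 1/4 the value is 0 — not a tautology.

neither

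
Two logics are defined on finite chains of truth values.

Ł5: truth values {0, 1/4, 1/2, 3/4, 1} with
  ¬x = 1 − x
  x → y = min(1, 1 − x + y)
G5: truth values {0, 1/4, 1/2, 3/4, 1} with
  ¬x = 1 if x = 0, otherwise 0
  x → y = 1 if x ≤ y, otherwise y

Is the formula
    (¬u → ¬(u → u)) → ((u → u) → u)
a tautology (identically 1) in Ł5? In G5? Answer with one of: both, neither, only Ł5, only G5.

only Ł5

In Ł5: every assignment gives 1 — tautology.
In G5: at u = 1/4 the value is 1/4 — not a tautology.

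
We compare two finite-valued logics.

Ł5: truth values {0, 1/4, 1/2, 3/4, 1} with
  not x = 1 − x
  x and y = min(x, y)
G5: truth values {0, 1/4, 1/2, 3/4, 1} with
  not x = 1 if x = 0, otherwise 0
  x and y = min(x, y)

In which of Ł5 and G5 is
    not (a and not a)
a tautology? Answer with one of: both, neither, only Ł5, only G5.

In Ł5: at a = 1/4 the value is 3/4 — not a tautology.
In G5: every assignment gives 1 — tautology.

only G5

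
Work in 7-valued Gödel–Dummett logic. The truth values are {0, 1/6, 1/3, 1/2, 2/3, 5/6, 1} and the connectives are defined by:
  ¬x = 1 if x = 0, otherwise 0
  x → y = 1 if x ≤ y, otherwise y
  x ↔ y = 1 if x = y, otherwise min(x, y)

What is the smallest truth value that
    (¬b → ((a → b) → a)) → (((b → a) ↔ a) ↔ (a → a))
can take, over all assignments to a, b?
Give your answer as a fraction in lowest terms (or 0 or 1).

1/6

Take a = 1/6, b = 0:
¬b = ¬0 = 1
a → b = 1/6 → 0 = 0
(a → b) → a = 0 → 1/6 = 1
¬b → ((a → b) → a) = 1 → 1 = 1
b → a = 0 → 1/6 = 1
(b → a) ↔ a = 1 ↔ 1/6 = 1/6
a → a = 1/6 → 1/6 = 1
((b → a) ↔ a) ↔ (a → a) = 1/6 ↔ 1 = 1/6
(¬b → ((a → b) → a)) → (((b → a) ↔ a) ↔ (a → a)) = 1 → 1/6 = 1/6
No assignment yields a value below 1/6, so this is the minimum.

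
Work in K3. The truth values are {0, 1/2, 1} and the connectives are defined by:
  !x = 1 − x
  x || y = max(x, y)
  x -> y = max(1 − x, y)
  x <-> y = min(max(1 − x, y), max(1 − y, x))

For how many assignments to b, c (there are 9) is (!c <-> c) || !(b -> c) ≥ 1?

b = 0, c = 0 ↦ 0  <
b = 0, c = 1/2 ↦ 1/2  <
b = 0, c = 1 ↦ 0  <
b = 1/2, c = 0 ↦ 1/2  <
b = 1/2, c = 1/2 ↦ 1/2  <
b = 1/2, c = 1 ↦ 0  <
b = 1, c = 0 ↦ 1  ≥
b = 1, c = 1/2 ↦ 1/2  <
b = 1, c = 1 ↦ 0  <
So 1 of the 9 assignments meets the threshold.

1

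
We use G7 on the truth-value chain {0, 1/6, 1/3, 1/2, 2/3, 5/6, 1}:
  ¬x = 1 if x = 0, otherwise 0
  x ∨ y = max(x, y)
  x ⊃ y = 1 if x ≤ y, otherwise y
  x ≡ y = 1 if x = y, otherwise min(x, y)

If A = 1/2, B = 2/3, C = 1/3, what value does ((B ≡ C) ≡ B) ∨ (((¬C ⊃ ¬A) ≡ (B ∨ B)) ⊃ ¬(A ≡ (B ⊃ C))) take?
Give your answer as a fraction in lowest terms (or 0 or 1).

1/3

B ≡ C = 2/3 ≡ 1/3 = 1/3
(B ≡ C) ≡ B = 1/3 ≡ 2/3 = 1/3
¬C = ¬1/3 = 0
¬A = ¬1/2 = 0
¬C ⊃ ¬A = 0 ⊃ 0 = 1
B ∨ B = 2/3 ∨ 2/3 = 2/3
(¬C ⊃ ¬A) ≡ (B ∨ B) = 1 ≡ 2/3 = 2/3
B ⊃ C = 2/3 ⊃ 1/3 = 1/3
A ≡ (B ⊃ C) = 1/2 ≡ 1/3 = 1/3
¬(A ≡ (B ⊃ C)) = ¬1/3 = 0
((¬C ⊃ ¬A) ≡ (B ∨ B)) ⊃ ¬(A ≡ (B ⊃ C)) = 2/3 ⊃ 0 = 0
((B ≡ C) ≡ B) ∨ (((¬C ⊃ ¬A) ≡ (B ∨ B)) ⊃ ¬(A ≡ (B ⊃ C))) = 1/3 ∨ 0 = 1/3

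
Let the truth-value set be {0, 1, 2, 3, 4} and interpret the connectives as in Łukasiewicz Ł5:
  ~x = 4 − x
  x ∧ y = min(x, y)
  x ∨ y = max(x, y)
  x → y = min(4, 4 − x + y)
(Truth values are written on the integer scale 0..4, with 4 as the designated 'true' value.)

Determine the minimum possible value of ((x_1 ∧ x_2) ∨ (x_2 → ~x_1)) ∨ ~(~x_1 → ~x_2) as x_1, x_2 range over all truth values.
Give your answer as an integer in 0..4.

2

Take x_1 = 2, x_2 = 4:
x_1 ∧ x_2 = 2 ∧ 4 = 2
~x_1 = ~2 = 2
x_2 → ~x_1 = 4 → 2 = 2
(x_1 ∧ x_2) ∨ (x_2 → ~x_1) = 2 ∨ 2 = 2
~x_1 = ~2 = 2
~x_2 = ~4 = 0
~x_1 → ~x_2 = 2 → 0 = 2
~(~x_1 → ~x_2) = ~2 = 2
((x_1 ∧ x_2) ∨ (x_2 → ~x_1)) ∨ ~(~x_1 → ~x_2) = 2 ∨ 2 = 2
No assignment yields a value below 2, so this is the minimum.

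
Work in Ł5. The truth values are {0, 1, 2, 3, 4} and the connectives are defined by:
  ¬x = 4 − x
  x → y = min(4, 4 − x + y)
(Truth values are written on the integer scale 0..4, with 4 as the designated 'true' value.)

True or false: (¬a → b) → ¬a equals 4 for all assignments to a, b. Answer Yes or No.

No

Counterexample: take a = 1, b = 3.
¬a = ¬1 = 3
¬a → b = 3 → 3 = 4
¬a = ¬1 = 3
(¬a → b) → ¬a = 4 → 3 = 3
This gives 3 ≠ 4.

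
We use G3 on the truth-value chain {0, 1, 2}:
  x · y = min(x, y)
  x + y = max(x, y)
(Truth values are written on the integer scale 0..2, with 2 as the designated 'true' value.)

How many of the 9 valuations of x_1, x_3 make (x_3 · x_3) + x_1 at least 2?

x_1 = 0, x_3 = 0 ↦ 0  <
x_1 = 0, x_3 = 1 ↦ 1  <
x_1 = 0, x_3 = 2 ↦ 2  ≥
x_1 = 1, x_3 = 0 ↦ 1  <
x_1 = 1, x_3 = 1 ↦ 1  <
x_1 = 1, x_3 = 2 ↦ 2  ≥
x_1 = 2, x_3 = 0 ↦ 2  ≥
x_1 = 2, x_3 = 1 ↦ 2  ≥
x_1 = 2, x_3 = 2 ↦ 2  ≥
So 5 of the 9 assignments meet the threshold.

5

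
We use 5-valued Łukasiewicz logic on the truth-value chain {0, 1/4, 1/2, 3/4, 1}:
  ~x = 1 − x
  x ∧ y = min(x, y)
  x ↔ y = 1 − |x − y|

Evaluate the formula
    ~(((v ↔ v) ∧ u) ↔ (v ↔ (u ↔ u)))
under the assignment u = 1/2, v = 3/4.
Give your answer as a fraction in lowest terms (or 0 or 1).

v ↔ v = 3/4 ↔ 3/4 = 1
(v ↔ v) ∧ u = 1 ∧ 1/2 = 1/2
u ↔ u = 1/2 ↔ 1/2 = 1
v ↔ (u ↔ u) = 3/4 ↔ 1 = 3/4
((v ↔ v) ∧ u) ↔ (v ↔ (u ↔ u)) = 1/2 ↔ 3/4 = 3/4
~(((v ↔ v) ∧ u) ↔ (v ↔ (u ↔ u))) = ~3/4 = 1/4

1/4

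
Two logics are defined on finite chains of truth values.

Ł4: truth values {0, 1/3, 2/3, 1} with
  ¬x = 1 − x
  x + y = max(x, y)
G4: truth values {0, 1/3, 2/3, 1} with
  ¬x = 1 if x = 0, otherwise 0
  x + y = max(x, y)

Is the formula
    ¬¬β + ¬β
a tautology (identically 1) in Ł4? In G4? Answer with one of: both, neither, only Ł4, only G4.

In Ł4: at β = 1/3 the value is 2/3 — not a tautology.
In G4: every assignment gives 1 — tautology.

only G4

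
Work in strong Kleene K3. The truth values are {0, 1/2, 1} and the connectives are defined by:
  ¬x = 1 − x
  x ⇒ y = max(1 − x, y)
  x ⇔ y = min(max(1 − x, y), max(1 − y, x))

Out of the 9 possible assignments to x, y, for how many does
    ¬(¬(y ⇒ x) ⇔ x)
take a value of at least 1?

x = 0, y = 0 ↦ 0  <
x = 0, y = 1/2 ↦ 1/2  <
x = 0, y = 1 ↦ 1  ≥
x = 1/2, y = 0 ↦ 1/2  <
x = 1/2, y = 1/2 ↦ 1/2  <
x = 1/2, y = 1 ↦ 1/2  <
x = 1, y = 0 ↦ 1  ≥
x = 1, y = 1/2 ↦ 1  ≥
x = 1, y = 1 ↦ 1  ≥
So 4 of the 9 assignments meet the threshold.

4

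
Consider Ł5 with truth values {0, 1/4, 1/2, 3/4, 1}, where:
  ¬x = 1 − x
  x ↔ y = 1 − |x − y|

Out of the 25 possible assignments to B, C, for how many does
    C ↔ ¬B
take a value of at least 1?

5

value 1: 5 assignments (counts)
value 3/4: 8 assignments
value 1/2: 6 assignments
value 1/4: 4 assignments
value 0: 2 assignments
So 5 of the 25 assignments meet the threshold.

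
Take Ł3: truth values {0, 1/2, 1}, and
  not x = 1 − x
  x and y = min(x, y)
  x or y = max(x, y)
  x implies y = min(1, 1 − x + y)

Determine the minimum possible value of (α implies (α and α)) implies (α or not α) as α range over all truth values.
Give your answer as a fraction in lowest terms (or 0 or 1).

1/2

Take α = 1/2:
α and α = 1/2 and 1/2 = 1/2
α implies (α and α) = 1/2 implies 1/2 = 1
not α = not 1/2 = 1/2
α or not α = 1/2 or 1/2 = 1/2
(α implies (α and α)) implies (α or not α) = 1 implies 1/2 = 1/2
No assignment yields a value below 1/2, so this is the minimum.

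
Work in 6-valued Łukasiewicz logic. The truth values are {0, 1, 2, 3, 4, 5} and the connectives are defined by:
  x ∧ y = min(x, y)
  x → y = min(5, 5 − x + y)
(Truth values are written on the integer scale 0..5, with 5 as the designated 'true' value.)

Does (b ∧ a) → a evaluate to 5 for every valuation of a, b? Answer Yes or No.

At a = 3, b = 0, for instance:
b ∧ a = 0 ∧ 3 = 0
(b ∧ a) → a = 0 → 3 = 5
and checking the remaining 35 assignments likewise gives ≥ 5 in every case.

Yes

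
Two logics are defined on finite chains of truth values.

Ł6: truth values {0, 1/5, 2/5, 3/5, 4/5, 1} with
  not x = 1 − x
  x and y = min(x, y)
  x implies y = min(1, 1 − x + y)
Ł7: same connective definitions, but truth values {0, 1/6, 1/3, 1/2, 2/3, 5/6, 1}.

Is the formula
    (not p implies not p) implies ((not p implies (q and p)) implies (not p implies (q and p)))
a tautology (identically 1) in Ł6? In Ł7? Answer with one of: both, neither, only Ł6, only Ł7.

In Ł6: every assignment gives 1 — tautology.
In Ł7: every assignment gives 1 — tautology.

both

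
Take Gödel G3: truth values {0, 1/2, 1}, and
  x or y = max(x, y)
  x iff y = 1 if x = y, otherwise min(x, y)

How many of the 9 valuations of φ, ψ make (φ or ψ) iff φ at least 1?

6

φ = 0, ψ = 0 ↦ 1  ≥
φ = 0, ψ = 1/2 ↦ 0  <
φ = 0, ψ = 1 ↦ 0  <
φ = 1/2, ψ = 0 ↦ 1  ≥
φ = 1/2, ψ = 1/2 ↦ 1  ≥
φ = 1/2, ψ = 1 ↦ 1/2  <
φ = 1, ψ = 0 ↦ 1  ≥
φ = 1, ψ = 1/2 ↦ 1  ≥
φ = 1, ψ = 1 ↦ 1  ≥
So 6 of the 9 assignments meet the threshold.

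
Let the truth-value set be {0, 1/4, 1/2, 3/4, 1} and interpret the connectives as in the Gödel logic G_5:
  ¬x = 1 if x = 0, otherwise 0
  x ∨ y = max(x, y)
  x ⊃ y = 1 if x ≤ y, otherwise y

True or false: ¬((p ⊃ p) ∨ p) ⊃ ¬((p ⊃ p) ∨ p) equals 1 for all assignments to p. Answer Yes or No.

Yes

p = 0 ↦ 1
p = 1/4 ↦ 1
p = 1/2 ↦ 1
p = 3/4 ↦ 1
p = 1 ↦ 1
Every assignment gives a value ≥ 1.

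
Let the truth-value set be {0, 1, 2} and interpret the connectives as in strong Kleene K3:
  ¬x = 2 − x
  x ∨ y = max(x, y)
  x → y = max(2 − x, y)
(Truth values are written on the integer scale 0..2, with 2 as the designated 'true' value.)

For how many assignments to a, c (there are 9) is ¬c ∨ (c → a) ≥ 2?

a = 0, c = 0 ↦ 2  ≥
a = 0, c = 1 ↦ 1  <
a = 0, c = 2 ↦ 0  <
a = 1, c = 0 ↦ 2  ≥
a = 1, c = 1 ↦ 1  <
a = 1, c = 2 ↦ 1  <
a = 2, c = 0 ↦ 2  ≥
a = 2, c = 1 ↦ 2  ≥
a = 2, c = 2 ↦ 2  ≥
So 5 of the 9 assignments meet the threshold.

5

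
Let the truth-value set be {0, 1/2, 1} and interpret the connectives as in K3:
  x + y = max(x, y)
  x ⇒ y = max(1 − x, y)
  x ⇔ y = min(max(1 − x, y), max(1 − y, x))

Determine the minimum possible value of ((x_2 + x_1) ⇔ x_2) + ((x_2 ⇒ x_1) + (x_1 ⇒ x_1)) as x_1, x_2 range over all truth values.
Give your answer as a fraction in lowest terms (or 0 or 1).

Take x_1 = 1/2, x_2 = 1/2:
x_2 + x_1 = 1/2 + 1/2 = 1/2
(x_2 + x_1) ⇔ x_2 = 1/2 ⇔ 1/2 = 1/2
x_2 ⇒ x_1 = 1/2 ⇒ 1/2 = 1/2
x_1 ⇒ x_1 = 1/2 ⇒ 1/2 = 1/2
(x_2 ⇒ x_1) + (x_1 ⇒ x_1) = 1/2 + 1/2 = 1/2
((x_2 + x_1) ⇔ x_2) + ((x_2 ⇒ x_1) + (x_1 ⇒ x_1)) = 1/2 + 1/2 = 1/2
No assignment yields a value below 1/2, so this is the minimum.

1/2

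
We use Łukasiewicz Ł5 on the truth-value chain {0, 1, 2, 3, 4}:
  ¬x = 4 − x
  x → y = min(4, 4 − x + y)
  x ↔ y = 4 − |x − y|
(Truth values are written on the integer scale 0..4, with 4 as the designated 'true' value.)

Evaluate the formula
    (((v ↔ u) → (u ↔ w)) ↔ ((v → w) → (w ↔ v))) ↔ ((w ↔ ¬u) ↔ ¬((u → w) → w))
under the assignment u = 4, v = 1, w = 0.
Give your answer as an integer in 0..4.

v ↔ u = 1 ↔ 4 = 1
u ↔ w = 4 ↔ 0 = 0
(v ↔ u) → (u ↔ w) = 1 → 0 = 3
v → w = 1 → 0 = 3
w ↔ v = 0 ↔ 1 = 3
(v → w) → (w ↔ v) = 3 → 3 = 4
((v ↔ u) → (u ↔ w)) ↔ ((v → w) → (w ↔ v)) = 3 ↔ 4 = 3
¬u = ¬4 = 0
w ↔ ¬u = 0 ↔ 0 = 4
u → w = 4 → 0 = 0
(u → w) → w = 0 → 0 = 4
¬((u → w) → w) = ¬4 = 0
(w ↔ ¬u) ↔ ¬((u → w) → w) = 4 ↔ 0 = 0
(((v ↔ u) → (u ↔ w)) ↔ ((v → w) → (w ↔ v))) ↔ ((w ↔ ¬u) ↔ ¬((u → w) → w)) = 3 ↔ 0 = 1

1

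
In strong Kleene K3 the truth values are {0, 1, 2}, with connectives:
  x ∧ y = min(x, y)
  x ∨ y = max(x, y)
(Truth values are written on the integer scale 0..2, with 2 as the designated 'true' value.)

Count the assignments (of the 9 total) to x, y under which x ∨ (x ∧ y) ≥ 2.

x = 0, y = 0 ↦ 0  <
x = 0, y = 1 ↦ 0  <
x = 0, y = 2 ↦ 0  <
x = 1, y = 0 ↦ 1  <
x = 1, y = 1 ↦ 1  <
x = 1, y = 2 ↦ 1  <
x = 2, y = 0 ↦ 2  ≥
x = 2, y = 1 ↦ 2  ≥
x = 2, y = 2 ↦ 2  ≥
So 3 of the 9 assignments meet the threshold.

3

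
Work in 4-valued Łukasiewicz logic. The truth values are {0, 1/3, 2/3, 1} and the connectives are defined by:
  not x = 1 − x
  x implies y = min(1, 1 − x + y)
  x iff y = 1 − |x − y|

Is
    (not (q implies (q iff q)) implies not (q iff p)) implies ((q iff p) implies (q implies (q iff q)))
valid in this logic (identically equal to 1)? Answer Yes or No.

p = 0, q = 0 ↦ 1
p = 0, q = 1/3 ↦ 1
p = 0, q = 2/3 ↦ 1
p = 0, q = 1 ↦ 1
p = 1/3, q = 0 ↦ 1
p = 1/3, q = 1/3 ↦ 1
p = 1/3, q = 2/3 ↦ 1
p = 1/3, q = 1 ↦ 1
p = 2/3, q = 0 ↦ 1
p = 2/3, q = 1/3 ↦ 1
p = 2/3, q = 2/3 ↦ 1
p = 2/3, q = 1 ↦ 1
p = 1, q = 0 ↦ 1
p = 1, q = 1/3 ↦ 1
p = 1, q = 2/3 ↦ 1
p = 1, q = 1 ↦ 1
Every assignment gives a value ≥ 1.

Yes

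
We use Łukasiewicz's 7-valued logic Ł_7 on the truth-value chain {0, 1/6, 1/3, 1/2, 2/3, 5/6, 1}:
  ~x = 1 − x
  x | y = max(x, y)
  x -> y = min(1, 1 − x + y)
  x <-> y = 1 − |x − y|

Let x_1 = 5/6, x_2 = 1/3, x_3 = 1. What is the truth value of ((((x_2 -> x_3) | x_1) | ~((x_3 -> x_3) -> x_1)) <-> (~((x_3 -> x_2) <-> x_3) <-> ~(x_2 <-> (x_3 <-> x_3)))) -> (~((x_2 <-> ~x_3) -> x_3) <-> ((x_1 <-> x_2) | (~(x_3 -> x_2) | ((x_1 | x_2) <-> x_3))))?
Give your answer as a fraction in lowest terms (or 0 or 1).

x_2 -> x_3 = 1/3 -> 1 = 1
(x_2 -> x_3) | x_1 = 1 | 5/6 = 1
x_3 -> x_3 = 1 -> 1 = 1
(x_3 -> x_3) -> x_1 = 1 -> 5/6 = 5/6
~((x_3 -> x_3) -> x_1) = ~5/6 = 1/6
((x_2 -> x_3) | x_1) | ~((x_3 -> x_3) -> x_1) = 1 | 1/6 = 1
x_3 -> x_2 = 1 -> 1/3 = 1/3
(x_3 -> x_2) <-> x_3 = 1/3 <-> 1 = 1/3
~((x_3 -> x_2) <-> x_3) = ~1/3 = 2/3
x_3 <-> x_3 = 1 <-> 1 = 1
x_2 <-> (x_3 <-> x_3) = 1/3 <-> 1 = 1/3
~(x_2 <-> (x_3 <-> x_3)) = ~1/3 = 2/3
~((x_3 -> x_2) <-> x_3) <-> ~(x_2 <-> (x_3 <-> x_3)) = 2/3 <-> 2/3 = 1
(((x_2 -> x_3) | x_1) | ~((x_3 -> x_3) -> x_1)) <-> (~((x_3 -> x_2) <-> x_3) <-> ~(x_2 <-> (x_3 <-> x_3))) = 1 <-> 1 = 1
~x_3 = ~1 = 0
x_2 <-> ~x_3 = 1/3 <-> 0 = 2/3
(x_2 <-> ~x_3) -> x_3 = 2/3 -> 1 = 1
~((x_2 <-> ~x_3) -> x_3) = ~1 = 0
x_1 <-> x_2 = 5/6 <-> 1/3 = 1/2
x_3 -> x_2 = 1 -> 1/3 = 1/3
~(x_3 -> x_2) = ~1/3 = 2/3
x_1 | x_2 = 5/6 | 1/3 = 5/6
(x_1 | x_2) <-> x_3 = 5/6 <-> 1 = 5/6
~(x_3 -> x_2) | ((x_1 | x_2) <-> x_3) = 2/3 | 5/6 = 5/6
(x_1 <-> x_2) | (~(x_3 -> x_2) | ((x_1 | x_2) <-> x_3)) = 1/2 | 5/6 = 5/6
~((x_2 <-> ~x_3) -> x_3) <-> ((x_1 <-> x_2) | (~(x_3 -> x_2) | ((x_1 | x_2) <-> x_3))) = 0 <-> 5/6 = 1/6
((((x_2 -> x_3) | x_1) | ~((x_3 -> x_3) -> x_1)) <-> (~((x_3 -> x_2) <-> x_3) <-> ~(x_2 <-> (x_3 <-> x_3)))) -> (~((x_2 <-> ~x_3) -> x_3) <-> ((x_1 <-> x_2) | (~(x_3 -> x_2) | ((x_1 | x_2) <-> x_3)))) = 1 -> 1/6 = 1/6

1/6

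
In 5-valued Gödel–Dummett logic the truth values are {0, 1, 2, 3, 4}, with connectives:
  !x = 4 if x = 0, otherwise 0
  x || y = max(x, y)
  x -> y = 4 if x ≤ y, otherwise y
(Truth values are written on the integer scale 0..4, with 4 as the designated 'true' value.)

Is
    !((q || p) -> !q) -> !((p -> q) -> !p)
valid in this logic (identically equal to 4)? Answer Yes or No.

No

Counterexample: take p = 0, q = 1.
q || p = 1 || 0 = 1
!q = !1 = 0
(q || p) -> !q = 1 -> 0 = 0
!((q || p) -> !q) = !0 = 4
p -> q = 0 -> 1 = 4
!p = !0 = 4
(p -> q) -> !p = 4 -> 4 = 4
!((p -> q) -> !p) = !4 = 0
!((q || p) -> !q) -> !((p -> q) -> !p) = 4 -> 0 = 0
This gives 0 ≠ 4.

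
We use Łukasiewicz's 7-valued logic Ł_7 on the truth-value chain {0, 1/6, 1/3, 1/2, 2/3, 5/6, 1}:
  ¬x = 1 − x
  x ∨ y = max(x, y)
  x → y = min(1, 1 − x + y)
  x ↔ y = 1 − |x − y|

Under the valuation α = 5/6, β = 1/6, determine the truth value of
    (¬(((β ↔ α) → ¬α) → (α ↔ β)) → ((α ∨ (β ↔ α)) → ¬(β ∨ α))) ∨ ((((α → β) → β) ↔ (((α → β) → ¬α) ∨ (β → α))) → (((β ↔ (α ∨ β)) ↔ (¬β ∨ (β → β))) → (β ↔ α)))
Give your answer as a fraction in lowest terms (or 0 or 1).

1

β ↔ α = 1/6 ↔ 5/6 = 1/3
¬α = ¬5/6 = 1/6
(β ↔ α) → ¬α = 1/3 → 1/6 = 5/6
α ↔ β = 5/6 ↔ 1/6 = 1/3
((β ↔ α) → ¬α) → (α ↔ β) = 5/6 → 1/3 = 1/2
¬(((β ↔ α) → ¬α) → (α ↔ β)) = ¬1/2 = 1/2
β ↔ α = 1/6 ↔ 5/6 = 1/3
α ∨ (β ↔ α) = 5/6 ∨ 1/3 = 5/6
β ∨ α = 1/6 ∨ 5/6 = 5/6
¬(β ∨ α) = ¬5/6 = 1/6
(α ∨ (β ↔ α)) → ¬(β ∨ α) = 5/6 → 1/6 = 1/3
¬(((β ↔ α) → ¬α) → (α ↔ β)) → ((α ∨ (β ↔ α)) → ¬(β ∨ α)) = 1/2 → 1/3 = 5/6
α → β = 5/6 → 1/6 = 1/3
(α → β) → β = 1/3 → 1/6 = 5/6
α → β = 5/6 → 1/6 = 1/3
¬α = ¬5/6 = 1/6
(α → β) → ¬α = 1/3 → 1/6 = 5/6
β → α = 1/6 → 5/6 = 1
((α → β) → ¬α) ∨ (β → α) = 5/6 ∨ 1 = 1
((α → β) → β) ↔ (((α → β) → ¬α) ∨ (β → α)) = 5/6 ↔ 1 = 5/6
α ∨ β = 5/6 ∨ 1/6 = 5/6
β ↔ (α ∨ β) = 1/6 ↔ 5/6 = 1/3
¬β = ¬1/6 = 5/6
β → β = 1/6 → 1/6 = 1
¬β ∨ (β → β) = 5/6 ∨ 1 = 1
(β ↔ (α ∨ β)) ↔ (¬β ∨ (β → β)) = 1/3 ↔ 1 = 1/3
β ↔ α = 1/6 ↔ 5/6 = 1/3
((β ↔ (α ∨ β)) ↔ (¬β ∨ (β → β))) → (β ↔ α) = 1/3 → 1/3 = 1
(((α → β) → β) ↔ (((α → β) → ¬α) ∨ (β → α))) → (((β ↔ (α ∨ β)) ↔ (¬β ∨ (β → β))) → (β ↔ α)) = 5/6 → 1 = 1
(¬(((β ↔ α) → ¬α) → (α ↔ β)) → ((α ∨ (β ↔ α)) → ¬(β ∨ α))) ∨ ((((α → β) → β) ↔ (((α → β) → ¬α) ∨ (β → α))) → (((β ↔ (α ∨ β)) ↔ (¬β ∨ (β → β))) → (β ↔ α))) = 5/6 ∨ 1 = 1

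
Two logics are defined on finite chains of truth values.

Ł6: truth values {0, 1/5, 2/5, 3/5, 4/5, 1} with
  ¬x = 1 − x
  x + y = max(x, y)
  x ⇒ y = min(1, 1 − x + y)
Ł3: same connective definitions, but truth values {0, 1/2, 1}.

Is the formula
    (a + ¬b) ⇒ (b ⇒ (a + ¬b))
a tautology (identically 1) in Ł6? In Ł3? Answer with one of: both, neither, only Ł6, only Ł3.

In Ł6: every assignment gives 1 — tautology.
In Ł3: every assignment gives 1 — tautology.

both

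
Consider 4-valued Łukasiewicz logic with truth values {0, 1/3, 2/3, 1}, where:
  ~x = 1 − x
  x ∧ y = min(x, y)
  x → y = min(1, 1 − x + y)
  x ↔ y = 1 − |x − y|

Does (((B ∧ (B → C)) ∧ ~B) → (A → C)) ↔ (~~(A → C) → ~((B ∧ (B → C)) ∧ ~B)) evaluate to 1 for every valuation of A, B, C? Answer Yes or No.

No

Counterexample: take A = 0, B = 1/3, C = 0.
B → C = 1/3 → 0 = 2/3
B ∧ (B → C) = 1/3 ∧ 2/3 = 1/3
~B = ~1/3 = 2/3
(B ∧ (B → C)) ∧ ~B = 1/3 ∧ 2/3 = 1/3
A → C = 0 → 0 = 1
((B ∧ (B → C)) ∧ ~B) → (A → C) = 1/3 → 1 = 1
A → C = 0 → 0 = 1
~(A → C) = ~1 = 0
~~(A → C) = ~0 = 1
B → C = 1/3 → 0 = 2/3
B ∧ (B → C) = 1/3 ∧ 2/3 = 1/3
~B = ~1/3 = 2/3
(B ∧ (B → C)) ∧ ~B = 1/3 ∧ 2/3 = 1/3
~((B ∧ (B → C)) ∧ ~B) = ~1/3 = 2/3
~~(A → C) → ~((B ∧ (B → C)) ∧ ~B) = 1 → 2/3 = 2/3
(((B ∧ (B → C)) ∧ ~B) → (A → C)) ↔ (~~(A → C) → ~((B ∧ (B → C)) ∧ ~B)) = 1 ↔ 2/3 = 2/3
This gives 2/3 ≠ 1.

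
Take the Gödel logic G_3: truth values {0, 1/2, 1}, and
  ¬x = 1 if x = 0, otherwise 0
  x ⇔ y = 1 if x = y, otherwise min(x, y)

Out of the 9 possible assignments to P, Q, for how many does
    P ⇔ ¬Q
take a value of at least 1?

P = 0, Q = 0 ↦ 0  <
P = 0, Q = 1/2 ↦ 1  ≥
P = 0, Q = 1 ↦ 1  ≥
P = 1/2, Q = 0 ↦ 1/2  <
P = 1/2, Q = 1/2 ↦ 0  <
P = 1/2, Q = 1 ↦ 0  <
P = 1, Q = 0 ↦ 1  ≥
P = 1, Q = 1/2 ↦ 0  <
P = 1, Q = 1 ↦ 0  <
So 3 of the 9 assignments meet the threshold.

3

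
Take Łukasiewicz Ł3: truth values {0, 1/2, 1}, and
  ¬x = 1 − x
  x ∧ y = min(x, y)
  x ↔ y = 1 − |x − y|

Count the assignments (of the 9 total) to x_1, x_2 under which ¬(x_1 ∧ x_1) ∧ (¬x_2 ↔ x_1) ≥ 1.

x_1 = 0, x_2 = 0 ↦ 0  <
x_1 = 0, x_2 = 1/2 ↦ 1/2  <
x_1 = 0, x_2 = 1 ↦ 1  ≥
x_1 = 1/2, x_2 = 0 ↦ 1/2  <
x_1 = 1/2, x_2 = 1/2 ↦ 1/2  <
x_1 = 1/2, x_2 = 1 ↦ 1/2  <
x_1 = 1, x_2 = 0 ↦ 0  <
x_1 = 1, x_2 = 1/2 ↦ 0  <
x_1 = 1, x_2 = 1 ↦ 0  <
So 1 of the 9 assignments meets the threshold.

1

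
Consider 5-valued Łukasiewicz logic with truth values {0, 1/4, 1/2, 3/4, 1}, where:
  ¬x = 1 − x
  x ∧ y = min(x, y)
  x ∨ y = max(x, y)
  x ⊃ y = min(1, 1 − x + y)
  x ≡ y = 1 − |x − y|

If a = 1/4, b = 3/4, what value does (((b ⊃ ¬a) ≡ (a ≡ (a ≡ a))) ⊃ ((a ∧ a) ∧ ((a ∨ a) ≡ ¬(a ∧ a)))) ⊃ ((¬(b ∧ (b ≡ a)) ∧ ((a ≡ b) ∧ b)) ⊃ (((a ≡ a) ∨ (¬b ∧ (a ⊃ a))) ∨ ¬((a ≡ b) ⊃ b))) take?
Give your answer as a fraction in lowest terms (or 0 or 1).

¬a = ¬1/4 = 3/4
b ⊃ ¬a = 3/4 ⊃ 3/4 = 1
a ≡ a = 1/4 ≡ 1/4 = 1
a ≡ (a ≡ a) = 1/4 ≡ 1 = 1/4
(b ⊃ ¬a) ≡ (a ≡ (a ≡ a)) = 1 ≡ 1/4 = 1/4
a ∧ a = 1/4 ∧ 1/4 = 1/4
a ∨ a = 1/4 ∨ 1/4 = 1/4
a ∧ a = 1/4 ∧ 1/4 = 1/4
¬(a ∧ a) = ¬1/4 = 3/4
(a ∨ a) ≡ ¬(a ∧ a) = 1/4 ≡ 3/4 = 1/2
(a ∧ a) ∧ ((a ∨ a) ≡ ¬(a ∧ a)) = 1/4 ∧ 1/2 = 1/4
((b ⊃ ¬a) ≡ (a ≡ (a ≡ a))) ⊃ ((a ∧ a) ∧ ((a ∨ a) ≡ ¬(a ∧ a))) = 1/4 ⊃ 1/4 = 1
b ≡ a = 3/4 ≡ 1/4 = 1/2
b ∧ (b ≡ a) = 3/4 ∧ 1/2 = 1/2
¬(b ∧ (b ≡ a)) = ¬1/2 = 1/2
a ≡ b = 1/4 ≡ 3/4 = 1/2
(a ≡ b) ∧ b = 1/2 ∧ 3/4 = 1/2
¬(b ∧ (b ≡ a)) ∧ ((a ≡ b) ∧ b) = 1/2 ∧ 1/2 = 1/2
a ≡ a = 1/4 ≡ 1/4 = 1
¬b = ¬3/4 = 1/4
a ⊃ a = 1/4 ⊃ 1/4 = 1
¬b ∧ (a ⊃ a) = 1/4 ∧ 1 = 1/4
(a ≡ a) ∨ (¬b ∧ (a ⊃ a)) = 1 ∨ 1/4 = 1
a ≡ b = 1/4 ≡ 3/4 = 1/2
(a ≡ b) ⊃ b = 1/2 ⊃ 3/4 = 1
¬((a ≡ b) ⊃ b) = ¬1 = 0
((a ≡ a) ∨ (¬b ∧ (a ⊃ a))) ∨ ¬((a ≡ b) ⊃ b) = 1 ∨ 0 = 1
(¬(b ∧ (b ≡ a)) ∧ ((a ≡ b) ∧ b)) ⊃ (((a ≡ a) ∨ (¬b ∧ (a ⊃ a))) ∨ ¬((a ≡ b) ⊃ b)) = 1/2 ⊃ 1 = 1
(((b ⊃ ¬a) ≡ (a ≡ (a ≡ a))) ⊃ ((a ∧ a) ∧ ((a ∨ a) ≡ ¬(a ∧ a)))) ⊃ ((¬(b ∧ (b ≡ a)) ∧ ((a ≡ b) ∧ b)) ⊃ (((a ≡ a) ∨ (¬b ∧ (a ⊃ a))) ∨ ¬((a ≡ b) ⊃ b))) = 1 ⊃ 1 = 1

1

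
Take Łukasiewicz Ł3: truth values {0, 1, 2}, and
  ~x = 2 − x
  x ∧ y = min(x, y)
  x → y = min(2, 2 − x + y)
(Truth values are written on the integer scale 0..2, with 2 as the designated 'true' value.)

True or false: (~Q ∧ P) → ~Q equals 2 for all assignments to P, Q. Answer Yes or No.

P = 0, Q = 0 ↦ 2
P = 0, Q = 1 ↦ 2
P = 0, Q = 2 ↦ 2
P = 1, Q = 0 ↦ 2
P = 1, Q = 1 ↦ 2
P = 1, Q = 2 ↦ 2
P = 2, Q = 0 ↦ 2
P = 2, Q = 1 ↦ 2
P = 2, Q = 2 ↦ 2
Every assignment gives a value ≥ 2.

Yes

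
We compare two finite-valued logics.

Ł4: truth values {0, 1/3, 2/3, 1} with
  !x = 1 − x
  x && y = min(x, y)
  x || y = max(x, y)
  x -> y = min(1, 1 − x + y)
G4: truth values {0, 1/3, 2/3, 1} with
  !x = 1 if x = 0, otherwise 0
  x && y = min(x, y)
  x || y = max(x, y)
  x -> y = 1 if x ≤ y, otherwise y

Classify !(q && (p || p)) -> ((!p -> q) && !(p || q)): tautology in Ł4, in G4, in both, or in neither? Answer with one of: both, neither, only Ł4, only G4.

neither

In Ł4: at p = 0, q = 0 the value is 0 — not a tautology.
In G4: at p = 0, q = 0 the value is 0 — not a tautology.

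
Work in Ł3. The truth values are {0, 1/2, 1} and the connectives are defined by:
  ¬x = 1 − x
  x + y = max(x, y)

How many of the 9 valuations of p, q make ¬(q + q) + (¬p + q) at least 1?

7

p = 0, q = 0 ↦ 1  ≥
p = 0, q = 1/2 ↦ 1  ≥
p = 0, q = 1 ↦ 1  ≥
p = 1/2, q = 0 ↦ 1  ≥
p = 1/2, q = 1/2 ↦ 1/2  <
p = 1/2, q = 1 ↦ 1  ≥
p = 1, q = 0 ↦ 1  ≥
p = 1, q = 1/2 ↦ 1/2  <
p = 1, q = 1 ↦ 1  ≥
So 7 of the 9 assignments meet the threshold.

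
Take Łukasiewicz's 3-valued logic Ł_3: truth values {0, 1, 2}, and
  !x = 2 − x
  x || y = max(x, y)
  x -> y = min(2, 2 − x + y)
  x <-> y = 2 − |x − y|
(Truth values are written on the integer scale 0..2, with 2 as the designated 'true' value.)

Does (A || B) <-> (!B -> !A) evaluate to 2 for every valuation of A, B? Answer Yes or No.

No

Counterexample: take A = 0, B = 0.
A || B = 0 || 0 = 0
!B = !0 = 2
!A = !0 = 2
!B -> !A = 2 -> 2 = 2
(A || B) <-> (!B -> !A) = 0 <-> 2 = 0
This gives 0 ≠ 2.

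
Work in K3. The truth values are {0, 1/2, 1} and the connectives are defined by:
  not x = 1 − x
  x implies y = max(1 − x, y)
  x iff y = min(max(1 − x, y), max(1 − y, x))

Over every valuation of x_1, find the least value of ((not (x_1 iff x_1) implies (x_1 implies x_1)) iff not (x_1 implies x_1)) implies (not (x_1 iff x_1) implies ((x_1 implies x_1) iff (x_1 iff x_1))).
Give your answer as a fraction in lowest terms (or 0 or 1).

1/2

Take x_1 = 1/2:
x_1 iff x_1 = 1/2 iff 1/2 = 1/2
not (x_1 iff x_1) = not 1/2 = 1/2
x_1 implies x_1 = 1/2 implies 1/2 = 1/2
not (x_1 iff x_1) implies (x_1 implies x_1) = 1/2 implies 1/2 = 1/2
x_1 implies x_1 = 1/2 implies 1/2 = 1/2
not (x_1 implies x_1) = not 1/2 = 1/2
(not (x_1 iff x_1) implies (x_1 implies x_1)) iff not (x_1 implies x_1) = 1/2 iff 1/2 = 1/2
x_1 iff x_1 = 1/2 iff 1/2 = 1/2
not (x_1 iff x_1) = not 1/2 = 1/2
x_1 implies x_1 = 1/2 implies 1/2 = 1/2
x_1 iff x_1 = 1/2 iff 1/2 = 1/2
(x_1 implies x_1) iff (x_1 iff x_1) = 1/2 iff 1/2 = 1/2
not (x_1 iff x_1) implies ((x_1 implies x_1) iff (x_1 iff x_1)) = 1/2 implies 1/2 = 1/2
((not (x_1 iff x_1) implies (x_1 implies x_1)) iff not (x_1 implies x_1)) implies (not (x_1 iff x_1) implies ((x_1 implies x_1) iff (x_1 iff x_1))) = 1/2 implies 1/2 = 1/2
No assignment yields a value below 1/2, so this is the minimum.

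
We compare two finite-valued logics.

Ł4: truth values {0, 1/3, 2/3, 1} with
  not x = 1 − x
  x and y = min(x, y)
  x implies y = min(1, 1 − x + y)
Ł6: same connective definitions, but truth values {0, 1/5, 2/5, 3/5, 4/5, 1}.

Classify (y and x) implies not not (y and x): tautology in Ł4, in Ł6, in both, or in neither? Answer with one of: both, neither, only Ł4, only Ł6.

both

In Ł4: every assignment gives 1 — tautology.
In Ł6: every assignment gives 1 — tautology.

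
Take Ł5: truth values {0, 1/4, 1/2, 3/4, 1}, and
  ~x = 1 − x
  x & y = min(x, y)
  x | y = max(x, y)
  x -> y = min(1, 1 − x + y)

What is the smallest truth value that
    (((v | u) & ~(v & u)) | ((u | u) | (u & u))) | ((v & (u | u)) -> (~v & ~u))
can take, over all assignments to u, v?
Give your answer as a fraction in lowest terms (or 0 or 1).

Take u = 1/2, v = 1:
v | u = 1 | 1/2 = 1
v & u = 1 & 1/2 = 1/2
~(v & u) = ~1/2 = 1/2
(v | u) & ~(v & u) = 1 & 1/2 = 1/2
u | u = 1/2 | 1/2 = 1/2
u & u = 1/2 & 1/2 = 1/2
(u | u) | (u & u) = 1/2 | 1/2 = 1/2
((v | u) & ~(v & u)) | ((u | u) | (u & u)) = 1/2 | 1/2 = 1/2
u | u = 1/2 | 1/2 = 1/2
v & (u | u) = 1 & 1/2 = 1/2
~v = ~1 = 0
~u = ~1/2 = 1/2
~v & ~u = 0 & 1/2 = 0
(v & (u | u)) -> (~v & ~u) = 1/2 -> 0 = 1/2
(((v | u) & ~(v & u)) | ((u | u) | (u & u))) | ((v & (u | u)) -> (~v & ~u)) = 1/2 | 1/2 = 1/2
No assignment yields a value below 1/2, so this is the minimum.

1/2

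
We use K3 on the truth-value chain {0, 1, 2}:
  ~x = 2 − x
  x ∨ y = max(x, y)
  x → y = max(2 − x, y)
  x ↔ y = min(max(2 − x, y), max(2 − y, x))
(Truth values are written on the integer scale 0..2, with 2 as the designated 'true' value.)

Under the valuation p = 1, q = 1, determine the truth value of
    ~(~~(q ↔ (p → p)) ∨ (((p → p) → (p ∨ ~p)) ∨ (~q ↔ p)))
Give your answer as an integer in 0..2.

1

p → p = 1 → 1 = 1
q ↔ (p → p) = 1 ↔ 1 = 1
~(q ↔ (p → p)) = ~1 = 1
~~(q ↔ (p → p)) = ~1 = 1
p → p = 1 → 1 = 1
~p = ~1 = 1
p ∨ ~p = 1 ∨ 1 = 1
(p → p) → (p ∨ ~p) = 1 → 1 = 1
~q = ~1 = 1
~q ↔ p = 1 ↔ 1 = 1
((p → p) → (p ∨ ~p)) ∨ (~q ↔ p) = 1 ∨ 1 = 1
~~(q ↔ (p → p)) ∨ (((p → p) → (p ∨ ~p)) ∨ (~q ↔ p)) = 1 ∨ 1 = 1
~(~~(q ↔ (p → p)) ∨ (((p → p) → (p ∨ ~p)) ∨ (~q ↔ p))) = ~1 = 1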